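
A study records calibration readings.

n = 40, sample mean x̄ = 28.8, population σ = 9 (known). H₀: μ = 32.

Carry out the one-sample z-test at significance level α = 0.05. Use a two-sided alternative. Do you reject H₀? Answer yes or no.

SE = σ/√n = 9/√40 = 1.4230
z = (x̄−μ₀)/SE = (28.8−32)/1.4230 = -2.2487
p-value (two-sided) = 0.02453
At α=0.05: p < α → reject H₀

reject H₀: yes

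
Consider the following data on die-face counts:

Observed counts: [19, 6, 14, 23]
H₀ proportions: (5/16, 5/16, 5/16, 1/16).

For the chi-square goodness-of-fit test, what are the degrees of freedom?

df = k − 1 = 4 − 1 = 3

degrees of freedom = 3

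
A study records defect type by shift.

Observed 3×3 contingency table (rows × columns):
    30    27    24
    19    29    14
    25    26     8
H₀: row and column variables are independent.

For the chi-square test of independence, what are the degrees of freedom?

df = (r−1)(c−1) = (3−1)·(3−1) = 4

degrees of freedom = 4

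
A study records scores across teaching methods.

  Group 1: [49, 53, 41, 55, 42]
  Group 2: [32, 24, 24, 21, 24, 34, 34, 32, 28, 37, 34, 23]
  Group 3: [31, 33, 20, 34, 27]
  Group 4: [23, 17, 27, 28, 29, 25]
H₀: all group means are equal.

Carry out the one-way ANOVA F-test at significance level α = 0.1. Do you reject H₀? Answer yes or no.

reject H₀: yes

Group means [48.00, 28.92, 29.00, 24.83], grand mean 31.464
SSB = Σnᵢ(x̄ᵢ−x̄)² = 1739.214; SSW = ΣΣ(x−x̄ᵢ)² = 719.750
MSB = 1739.214/3 = 579.7381; MSW = 719.750/24 = 29.9896
F = MSB/MSW = 19.3313
df = (3, 24)
p-value (upper-tail) = 0.00000
At α=0.1: p < α → reject H₀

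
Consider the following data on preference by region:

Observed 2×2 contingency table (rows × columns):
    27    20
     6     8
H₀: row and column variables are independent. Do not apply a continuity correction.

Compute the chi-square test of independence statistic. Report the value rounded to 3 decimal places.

Row totals [47, 14], col totals [33, 28], n=61
χ² = (27−25.43)²/25.43 + (20−21.57)²/21.57 + (6−7.57)²/7.57 + (8−6.43)²/6.43 = 0.9246
df = 1

test statistic = 0.925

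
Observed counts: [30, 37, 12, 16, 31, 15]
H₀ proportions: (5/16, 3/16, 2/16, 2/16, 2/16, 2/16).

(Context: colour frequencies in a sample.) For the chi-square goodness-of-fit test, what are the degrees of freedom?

df = k − 1 = 6 − 1 = 5

degrees of freedom = 5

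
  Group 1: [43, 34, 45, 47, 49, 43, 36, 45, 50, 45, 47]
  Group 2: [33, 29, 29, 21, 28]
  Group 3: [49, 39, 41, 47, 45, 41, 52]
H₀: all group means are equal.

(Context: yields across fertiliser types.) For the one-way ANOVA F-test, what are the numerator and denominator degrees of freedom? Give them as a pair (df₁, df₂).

degrees of freedom = [2, 20]

k = 3 groups, N = 23 total
df = (k−1, N−k) = (3−1, 23−3) = (2, 20)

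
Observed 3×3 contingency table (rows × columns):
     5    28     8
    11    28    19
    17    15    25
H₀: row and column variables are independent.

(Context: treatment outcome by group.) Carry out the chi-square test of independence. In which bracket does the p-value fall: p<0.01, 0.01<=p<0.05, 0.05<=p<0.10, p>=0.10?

Row totals [41, 58, 57], col totals [33, 71, 52], n=156
χ² = (5−8.67)²/8.67 + (28−18.66)²/18.66 + (8−13.67)²/13.67 + (11−12.27)²/12.27 + (28−26.40)²/26.40 + (19−19.33)²/19.33 + (17−12.06)²/12.06 + (15−25.94)²/25.94 + (25−19.00)²/19.00 = 17.3501
df = 4
p-value (upper-tail) = 0.00165
→ bracket: p<0.01

p-value bracket: p<0.01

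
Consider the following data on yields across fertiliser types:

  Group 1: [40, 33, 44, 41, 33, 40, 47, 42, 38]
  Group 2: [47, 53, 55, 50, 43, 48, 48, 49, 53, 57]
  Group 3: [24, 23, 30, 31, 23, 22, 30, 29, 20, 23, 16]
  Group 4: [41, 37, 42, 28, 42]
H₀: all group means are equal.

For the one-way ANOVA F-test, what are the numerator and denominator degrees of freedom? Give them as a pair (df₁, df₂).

k = 4 groups, N = 35 total
df = (k−1, N−k) = (4−1, 35−4) = (3, 31)

degrees of freedom = [3, 31]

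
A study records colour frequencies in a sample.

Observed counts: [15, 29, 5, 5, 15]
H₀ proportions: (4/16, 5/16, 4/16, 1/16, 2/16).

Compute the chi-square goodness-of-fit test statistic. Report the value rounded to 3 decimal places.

n = 69; E_i = n·p_i = [17.25, 21.56, 17.25, 4.31, 8.62]
χ² = (15−17.25)²/17.25 + (29−21.56)²/21.56 + (5−17.25)²/17.25 + (5−4.31)²/4.31 + (15−8.62)²/8.62 = 16.3797
df = 4

test statistic = 16.380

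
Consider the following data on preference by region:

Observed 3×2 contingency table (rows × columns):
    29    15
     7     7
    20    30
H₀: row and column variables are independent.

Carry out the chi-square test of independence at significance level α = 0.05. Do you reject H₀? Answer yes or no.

reject H₀: yes

Row totals [44, 14, 50], col totals [56, 52], n=108
χ² = (29−22.81)²/22.81 + (15−21.19)²/21.19 + (7−7.26)²/7.26 + (7−6.74)²/6.74 + (20−25.93)²/25.93 + (30−24.07)²/24.07 = 6.3151
df = 2
p-value (upper-tail) = 0.04253
At α=0.05: p < α → reject H₀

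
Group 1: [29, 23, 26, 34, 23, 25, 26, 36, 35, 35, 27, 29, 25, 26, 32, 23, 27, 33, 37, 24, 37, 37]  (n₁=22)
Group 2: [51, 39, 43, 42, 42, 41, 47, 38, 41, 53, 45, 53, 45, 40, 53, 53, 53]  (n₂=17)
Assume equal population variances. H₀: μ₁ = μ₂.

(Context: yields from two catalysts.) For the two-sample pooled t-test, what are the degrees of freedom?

df = n₁ + n₂ − 2 = 22 + 17 − 2 = 37

degrees of freedom = 37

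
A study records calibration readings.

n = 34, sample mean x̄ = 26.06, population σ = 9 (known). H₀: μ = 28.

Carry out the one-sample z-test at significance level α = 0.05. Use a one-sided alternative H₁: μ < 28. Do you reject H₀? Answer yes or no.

reject H₀: no

SE = σ/√n = 9/√34 = 1.5435
z = (x̄−μ₀)/SE = (26.06−28)/1.5435 = -1.2569
p-value (one-sided, H₁ less) = 0.10440
At α=0.05: p ≥ α → fail to reject H₀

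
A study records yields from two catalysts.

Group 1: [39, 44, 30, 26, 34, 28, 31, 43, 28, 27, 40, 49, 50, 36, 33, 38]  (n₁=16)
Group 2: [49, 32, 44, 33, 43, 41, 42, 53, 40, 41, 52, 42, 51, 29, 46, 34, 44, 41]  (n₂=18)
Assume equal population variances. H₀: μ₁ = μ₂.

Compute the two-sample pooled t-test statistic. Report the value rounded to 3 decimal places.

test statistic = -2.427

x̄₁=36.000, s₁=7.703, n₁=16
x̄₂=42.056, s₂=6.847, n₂=18
s_p² = [15·7.703² + 17·6.847²]/32 = 52.7170
SE = √(s_p²·(1/16+1/18)) = 2.4947
t = (36.000−42.056)/2.4947 = -2.4274
df = 32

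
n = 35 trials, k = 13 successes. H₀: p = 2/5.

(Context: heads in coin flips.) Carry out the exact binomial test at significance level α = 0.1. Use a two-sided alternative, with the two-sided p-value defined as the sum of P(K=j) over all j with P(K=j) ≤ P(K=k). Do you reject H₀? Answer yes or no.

Exact binomial: n=35, k=13, p₀=2/5=0.4000
P(X=j) = C(n,j)·p₀^j·(1−p₀)^(n−j); p = Σ P(X=j) over j with P(X=j) ≤ P(X=13)
p-value (two-sided) = 0.86339
At α=0.1: p ≥ α → fail to reject H₀

reject H₀: no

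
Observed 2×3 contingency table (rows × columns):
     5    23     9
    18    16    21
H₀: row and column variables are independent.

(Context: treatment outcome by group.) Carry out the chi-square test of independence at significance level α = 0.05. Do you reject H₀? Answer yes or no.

Row totals [37, 55], col totals [23, 39, 30], n=92
χ² = (5−9.25)²/9.25 + (23−15.68)²/15.68 + (9−12.07)²/12.07 + (18−13.75)²/13.75 + (16−23.32)²/23.32 + (21−17.93)²/17.93 = 10.2759
df = 2
p-value (upper-tail) = 0.00587
At α=0.05: p < α → reject H₀

reject H₀: yes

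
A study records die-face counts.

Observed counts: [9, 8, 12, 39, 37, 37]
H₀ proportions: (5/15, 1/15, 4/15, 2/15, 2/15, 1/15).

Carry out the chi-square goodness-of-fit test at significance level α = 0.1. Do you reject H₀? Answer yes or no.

reject H₀: yes

n = 142; E_i = n·p_i = [47.33, 9.47, 37.87, 18.93, 18.93, 9.47]
χ² = (9−47.33)²/47.33 + (8−9.47)²/9.47 + (12−37.87)²/37.87 + (39−18.93)²/18.93 + (37−18.93)²/18.93 + (37−9.47)²/9.47 = 167.5282
df = 5
p-value (upper-tail) = 0.00000
At α=0.1: p < α → reject H₀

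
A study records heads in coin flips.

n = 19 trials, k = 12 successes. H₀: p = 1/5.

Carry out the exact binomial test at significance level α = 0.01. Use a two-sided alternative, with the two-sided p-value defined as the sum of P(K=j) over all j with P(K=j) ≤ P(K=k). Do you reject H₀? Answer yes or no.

Exact binomial: n=19, k=12, p₀=1/5=0.2000
P(X=j) = C(n,j)·p₀^j·(1−p₀)^(n−j); p = Σ P(X=j) over j with P(X=j) ≤ P(X=12)
p-value (two-sided) = 0.00005
At α=0.01: p < α → reject H₀

reject H₀: yes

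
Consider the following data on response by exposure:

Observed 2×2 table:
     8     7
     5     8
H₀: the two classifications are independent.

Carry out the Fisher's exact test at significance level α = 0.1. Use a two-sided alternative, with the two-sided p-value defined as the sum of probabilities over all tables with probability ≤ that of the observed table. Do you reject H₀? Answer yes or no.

Margins: r₁=15, r₂=13, c₁=13, c₂=15, n=28
p_obs = C(15,8)·C(13,5)/C(28,13); sum pmf over tables with pmf ≤ p_obs
p-value (two-sided) = 0.47570
At α=0.1: p ≥ α → fail to reject H₀

reject H₀: no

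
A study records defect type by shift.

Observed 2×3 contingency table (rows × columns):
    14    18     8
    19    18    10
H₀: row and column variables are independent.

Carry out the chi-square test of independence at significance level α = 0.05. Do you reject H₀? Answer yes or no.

reject H₀: no

Row totals [40, 47], col totals [33, 36, 18], n=87
χ² = (14−15.17)²/15.17 + (18−16.55)²/16.55 + (8−8.28)²/8.28 + (19−17.83)²/17.83 + (18−19.45)²/19.45 + (10−9.72)²/9.72 = 0.4193
df = 2
p-value (upper-tail) = 0.81087
At α=0.05: p ≥ α → fail to reject H₀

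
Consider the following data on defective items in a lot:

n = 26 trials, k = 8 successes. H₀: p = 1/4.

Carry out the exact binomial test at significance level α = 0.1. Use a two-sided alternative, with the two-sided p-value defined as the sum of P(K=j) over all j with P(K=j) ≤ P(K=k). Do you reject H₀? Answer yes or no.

Exact binomial: n=26, k=8, p₀=1/4=0.2500
P(X=j) = C(n,j)·p₀^j·(1−p₀)^(n−j); p = Σ P(X=j) over j with P(X=j) ≤ P(X=8)
p-value (two-sided) = 0.49921
At α=0.1: p ≥ α → fail to reject H₀

reject H₀: no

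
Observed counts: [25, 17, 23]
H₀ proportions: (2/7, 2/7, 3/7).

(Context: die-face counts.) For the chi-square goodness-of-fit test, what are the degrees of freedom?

df = k − 1 = 3 − 1 = 2

degrees of freedom = 2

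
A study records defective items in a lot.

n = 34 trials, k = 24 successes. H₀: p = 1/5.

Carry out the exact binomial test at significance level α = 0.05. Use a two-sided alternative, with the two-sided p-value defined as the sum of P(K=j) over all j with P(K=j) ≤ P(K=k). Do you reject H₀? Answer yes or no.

reject H₀: yes

Exact binomial: n=34, k=24, p₀=1/5=0.2000
P(X=j) = C(n,j)·p₀^j·(1−p₀)^(n−j); p = Σ P(X=j) over j with P(X=j) ≤ P(X=24)
p-value (two-sided) = 0.00000
At α=0.05: p < α → reject H₀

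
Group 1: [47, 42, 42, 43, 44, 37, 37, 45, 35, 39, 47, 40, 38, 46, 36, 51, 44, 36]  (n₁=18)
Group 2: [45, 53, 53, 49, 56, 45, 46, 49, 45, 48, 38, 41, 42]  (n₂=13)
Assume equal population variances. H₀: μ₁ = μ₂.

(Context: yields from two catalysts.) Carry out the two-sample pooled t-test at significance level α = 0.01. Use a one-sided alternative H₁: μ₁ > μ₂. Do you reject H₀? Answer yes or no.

reject H₀: no

x̄₁=41.611, s₁=4.616, n₁=18
x̄₂=46.923, s₂=5.139, n₂=13
s_p² = [17·4.616² + 12·5.139²]/29 = 23.4207
SE = √(s_p²·(1/18+1/13)) = 1.7615
t = (41.611−46.923)/1.7615 = -3.0157
df = 29
p-value (one-sided, H₁ greater) = 0.99736
At α=0.01: p ≥ α → fail to reject H₀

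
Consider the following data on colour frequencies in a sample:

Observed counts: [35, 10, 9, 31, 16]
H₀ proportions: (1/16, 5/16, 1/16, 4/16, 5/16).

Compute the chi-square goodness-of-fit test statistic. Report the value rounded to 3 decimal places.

n = 101; E_i = n·p_i = [6.31, 31.56, 6.31, 25.25, 31.56]
χ² = (35−6.31)²/6.31 + (10−31.56)²/31.56 + (9−6.31)²/6.31 + (31−25.25)²/25.25 + (16−31.56)²/31.56 = 155.2297
df = 4

test statistic = 155.230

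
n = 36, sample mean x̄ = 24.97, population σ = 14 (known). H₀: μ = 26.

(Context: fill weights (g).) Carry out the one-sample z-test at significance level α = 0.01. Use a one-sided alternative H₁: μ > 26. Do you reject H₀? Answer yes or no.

reject H₀: no

SE = σ/√n = 14/√36 = 2.3333
z = (x̄−μ₀)/SE = (24.97−26)/2.3333 = -0.4414
p-value (one-sided, H₁ greater) = 0.67055
At α=0.01: p ≥ α → fail to reject H₀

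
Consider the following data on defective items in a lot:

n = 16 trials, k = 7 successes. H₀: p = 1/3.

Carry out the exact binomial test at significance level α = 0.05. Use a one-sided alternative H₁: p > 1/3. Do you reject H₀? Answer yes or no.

reject H₀: no

Exact binomial: n=16, k=7, p₀=1/3=0.3333
P(X≥7) from Σ C(n,i)·p₀^i·(1−p₀)^(n−i)
p-value (one-sided, H₁ greater) = 0.26257
At α=0.05: p ≥ α → fail to reject H₀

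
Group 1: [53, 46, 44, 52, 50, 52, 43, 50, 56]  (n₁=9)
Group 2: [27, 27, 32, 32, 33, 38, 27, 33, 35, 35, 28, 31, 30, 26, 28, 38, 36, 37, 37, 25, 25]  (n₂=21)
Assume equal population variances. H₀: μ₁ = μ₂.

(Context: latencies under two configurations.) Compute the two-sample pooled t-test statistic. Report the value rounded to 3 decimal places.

test statistic = 10.272

x̄₁=49.556, s₁=4.362, n₁=9
x̄₂=31.429, s₂=4.456, n₂=21
s_p² = [8·4.362² + 20·4.456²]/28 = 19.6202
SE = √(s_p²·(1/9+1/21)) = 1.7647
t = (49.556−31.429)/1.7647 = 10.2717
df = 28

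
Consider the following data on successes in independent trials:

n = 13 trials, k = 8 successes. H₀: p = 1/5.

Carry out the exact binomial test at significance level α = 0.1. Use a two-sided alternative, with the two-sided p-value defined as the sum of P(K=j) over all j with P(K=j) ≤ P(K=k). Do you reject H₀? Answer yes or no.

reject H₀: yes

Exact binomial: n=13, k=8, p₀=1/5=0.2000
P(X=j) = C(n,j)·p₀^j·(1−p₀)^(n−j); p = Σ P(X=j) over j with P(X=j) ≤ P(X=8)
p-value (two-sided) = 0.00125
At α=0.1: p < α → reject H₀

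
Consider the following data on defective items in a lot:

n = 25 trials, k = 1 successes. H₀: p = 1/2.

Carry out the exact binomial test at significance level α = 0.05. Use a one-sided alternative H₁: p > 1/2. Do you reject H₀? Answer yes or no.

Exact binomial: n=25, k=1, p₀=1/2=0.5000
P(X≥1) from Σ C(n,i)·p₀^i·(1−p₀)^(n−i)
p-value (one-sided, H₁ greater) = 1.00000
At α=0.05: p ≥ α → fail to reject H₀

reject H₀: no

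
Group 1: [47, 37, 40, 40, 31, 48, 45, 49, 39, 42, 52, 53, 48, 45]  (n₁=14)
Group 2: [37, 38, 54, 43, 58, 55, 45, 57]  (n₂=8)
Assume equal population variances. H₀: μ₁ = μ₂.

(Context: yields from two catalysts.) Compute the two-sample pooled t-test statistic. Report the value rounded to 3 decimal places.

x̄₁=44.000, s₁=6.152, n₁=14
x̄₂=48.375, s₂=8.618, n₂=8
s_p² = [13·6.152² + 7·8.618²]/20 = 50.5937
SE = √(s_p²·(1/14+1/8)) = 3.1525
t = (44.000−48.375)/3.1525 = -1.3878
df = 20

test statistic = -1.388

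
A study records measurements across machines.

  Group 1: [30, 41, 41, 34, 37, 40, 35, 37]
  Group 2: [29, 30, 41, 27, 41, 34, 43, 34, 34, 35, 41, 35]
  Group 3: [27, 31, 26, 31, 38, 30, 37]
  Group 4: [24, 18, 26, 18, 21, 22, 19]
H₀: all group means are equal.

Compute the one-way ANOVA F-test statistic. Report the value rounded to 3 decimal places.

Group means [36.88, 35.33, 31.43, 21.14], grand mean 31.971
SSB = Σnᵢ(x̄ᵢ−x̄)² = 1150.857; SSW = ΣΣ(x−x̄ᵢ)² = 584.113
MSB = 1150.857/3 = 383.6192; MSW = 584.113/30 = 19.4704
F = MSB/MSW = 19.7026
df = (3, 30)

test statistic = 19.703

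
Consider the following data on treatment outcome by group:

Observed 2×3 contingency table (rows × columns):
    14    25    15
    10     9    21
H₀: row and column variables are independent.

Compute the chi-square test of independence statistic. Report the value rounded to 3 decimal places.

Row totals [54, 40], col totals [24, 34, 36], n=94
χ² = (14−13.79)²/13.79 + (25−19.53)²/19.53 + (15−20.68)²/20.68 + (10−10.21)²/10.21 + (9−14.47)²/14.47 + (21−15.32)²/15.32 = 7.2723
df = 2

test statistic = 7.272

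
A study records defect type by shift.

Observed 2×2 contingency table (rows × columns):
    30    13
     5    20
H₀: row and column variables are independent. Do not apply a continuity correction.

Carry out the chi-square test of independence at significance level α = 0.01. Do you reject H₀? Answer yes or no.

Row totals [43, 25], col totals [35, 33], n=68
χ² = (30−22.13)²/22.13 + (13−20.87)²/20.87 + (5−12.87)²/12.87 + (20−12.13)²/12.13 = 15.6757
df = 1
p-value (upper-tail) = 0.00008
At α=0.01: p < α → reject H₀

reject H₀: yes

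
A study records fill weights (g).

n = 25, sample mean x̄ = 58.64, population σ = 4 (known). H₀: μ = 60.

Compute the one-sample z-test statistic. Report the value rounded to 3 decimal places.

SE = σ/√n = 4/√25 = 0.8000
z = (x̄−μ₀)/SE = (58.64−60)/0.8000 = -1.7000

test statistic = -1.700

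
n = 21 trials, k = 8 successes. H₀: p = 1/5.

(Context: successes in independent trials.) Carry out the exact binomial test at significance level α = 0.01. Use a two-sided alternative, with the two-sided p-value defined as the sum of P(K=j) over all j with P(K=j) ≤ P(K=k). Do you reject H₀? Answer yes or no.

reject H₀: no

Exact binomial: n=21, k=8, p₀=1/5=0.2000
P(X=j) = C(n,j)·p₀^j·(1−p₀)^(n−j); p = Σ P(X=j) over j with P(X=j) ≤ P(X=8)
p-value (two-sided) = 0.05228
At α=0.01: p ≥ α → fail to reject H₀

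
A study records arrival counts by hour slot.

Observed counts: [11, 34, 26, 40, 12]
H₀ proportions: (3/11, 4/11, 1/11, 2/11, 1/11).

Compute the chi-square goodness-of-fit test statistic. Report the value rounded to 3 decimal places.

test statistic = 51.331

n = 123; E_i = n·p_i = [33.55, 44.73, 11.18, 22.36, 11.18]
χ² = (11−33.55)²/33.55 + (34−44.73)²/44.73 + (26−11.18)²/11.18 + (40−22.36)²/22.36 + (12−11.18)²/11.18 = 51.3306
df = 4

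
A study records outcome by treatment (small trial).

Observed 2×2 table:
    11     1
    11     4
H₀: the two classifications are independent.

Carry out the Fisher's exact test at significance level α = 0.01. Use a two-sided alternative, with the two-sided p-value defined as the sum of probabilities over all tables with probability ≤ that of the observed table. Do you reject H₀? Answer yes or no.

Margins: r₁=12, r₂=15, c₁=22, c₂=5, n=27
p_obs = C(12,11)·C(15,11)/C(27,22); sum pmf over tables with pmf ≤ p_obs
p-value (two-sided) = 0.34188
At α=0.01: p ≥ α → fail to reject H₀

reject H₀: no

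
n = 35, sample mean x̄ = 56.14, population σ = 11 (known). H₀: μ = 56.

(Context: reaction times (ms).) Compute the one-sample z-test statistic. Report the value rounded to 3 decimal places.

test statistic = 0.075

SE = σ/√n = 11/√35 = 1.8593
z = (x̄−μ₀)/SE = (56.14−56)/1.8593 = 0.0753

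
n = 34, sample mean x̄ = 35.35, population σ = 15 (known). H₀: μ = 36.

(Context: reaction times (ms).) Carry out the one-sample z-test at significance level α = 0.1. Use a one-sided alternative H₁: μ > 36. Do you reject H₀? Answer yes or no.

SE = σ/√n = 15/√34 = 2.5725
z = (x̄−μ₀)/SE = (35.35−36)/2.5725 = -0.2527
p-value (one-sided, H₁ greater) = 0.59974
At α=0.1: p ≥ α → fail to reject H₀

reject H₀: no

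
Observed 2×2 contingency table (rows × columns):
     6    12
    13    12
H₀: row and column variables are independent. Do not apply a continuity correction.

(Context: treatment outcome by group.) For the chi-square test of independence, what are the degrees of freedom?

df = (r−1)(c−1) = (2−1)·(2−1) = 1

degrees of freedom = 1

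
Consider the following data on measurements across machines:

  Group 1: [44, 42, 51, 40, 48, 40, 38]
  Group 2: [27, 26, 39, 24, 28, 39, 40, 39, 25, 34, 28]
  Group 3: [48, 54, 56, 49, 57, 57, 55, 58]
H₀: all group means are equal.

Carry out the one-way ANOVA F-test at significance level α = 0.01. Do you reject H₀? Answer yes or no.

reject H₀: yes

Group means [43.29, 31.73, 54.25], grand mean 41.769
SSB = Σnᵢ(x̄ᵢ−x̄)² = 2371.505; SSW = ΣΣ(x−x̄ᵢ)² = 653.110
MSB = 2371.505/2 = 1185.7525; MSW = 653.110/23 = 28.3961
F = MSB/MSW = 41.7576
df = (2, 23)
p-value (upper-tail) = 0.00000
At α=0.01: p < α → reject H₀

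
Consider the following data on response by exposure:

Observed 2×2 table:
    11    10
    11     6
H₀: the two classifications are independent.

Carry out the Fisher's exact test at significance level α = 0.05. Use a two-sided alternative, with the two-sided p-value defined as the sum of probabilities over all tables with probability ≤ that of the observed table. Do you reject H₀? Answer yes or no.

reject H₀: no

Margins: r₁=21, r₂=17, c₁=22, c₂=16, n=38
p_obs = C(21,11)·C(17,11)/C(38,22); sum pmf over tables with pmf ≤ p_obs
p-value (two-sided) = 0.52054
At α=0.05: p ≥ α → fail to reject H₀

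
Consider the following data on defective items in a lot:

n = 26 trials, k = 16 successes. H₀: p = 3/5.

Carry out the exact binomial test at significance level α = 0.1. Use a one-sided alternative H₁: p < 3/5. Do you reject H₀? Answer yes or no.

Exact binomial: n=26, k=16, p₀=3/5=0.6000
P(X≤16) from Σ C(n,i)·p₀^i·(1−p₀)^(n−i)
p-value (one-sided, H₁ less) = 0.63582
At α=0.1: p ≥ α → fail to reject H₀

reject H₀: no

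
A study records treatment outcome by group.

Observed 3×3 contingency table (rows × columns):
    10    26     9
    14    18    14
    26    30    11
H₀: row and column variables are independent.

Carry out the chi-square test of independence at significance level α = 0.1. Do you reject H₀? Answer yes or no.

reject H₀: no

Row totals [45, 46, 67], col totals [50, 74, 34], n=158
χ² = (10−14.24)²/14.24 + (26−21.08)²/21.08 + (9−9.68)²/9.68 + (14−14.56)²/14.56 + (18−21.54)²/21.54 + (14−9.90)²/9.90 + (26−21.20)²/21.20 + (30−31.38)²/31.38 + (11−14.42)²/14.42 = 6.7214
df = 4
p-value (upper-tail) = 0.15136
At α=0.1: p ≥ α → fail to reject H₀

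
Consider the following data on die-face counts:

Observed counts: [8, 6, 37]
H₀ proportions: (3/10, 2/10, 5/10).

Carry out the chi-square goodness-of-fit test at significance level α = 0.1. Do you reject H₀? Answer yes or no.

reject H₀: yes

n = 51; E_i = n·p_i = [15.30, 10.20, 25.50]
χ² = (8−15.30)²/15.30 + (6−10.20)²/10.20 + (37−25.50)²/25.50 = 10.3987
df = 2
p-value (upper-tail) = 0.00552
At α=0.1: p < α → reject H₀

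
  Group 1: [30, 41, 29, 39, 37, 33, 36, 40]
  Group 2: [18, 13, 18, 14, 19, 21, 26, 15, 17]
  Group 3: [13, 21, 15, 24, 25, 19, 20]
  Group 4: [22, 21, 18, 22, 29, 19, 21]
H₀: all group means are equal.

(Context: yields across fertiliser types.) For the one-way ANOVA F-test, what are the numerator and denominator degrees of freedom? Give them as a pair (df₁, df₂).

degrees of freedom = [3, 27]

k = 4 groups, N = 31 total
df = (k−1, N−k) = (4−1, 31−4) = (3, 27)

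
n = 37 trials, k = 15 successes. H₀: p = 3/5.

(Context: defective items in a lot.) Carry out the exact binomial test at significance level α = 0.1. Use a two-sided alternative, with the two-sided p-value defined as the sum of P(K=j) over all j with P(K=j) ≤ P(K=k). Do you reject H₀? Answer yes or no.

Exact binomial: n=37, k=15, p₀=3/5=0.6000
P(X=j) = C(n,j)·p₀^j·(1−p₀)^(n−j); p = Σ P(X=j) over j with P(X=j) ≤ P(X=15)
p-value (two-sided) = 0.01851
At α=0.1: p < α → reject H₀

reject H₀: yes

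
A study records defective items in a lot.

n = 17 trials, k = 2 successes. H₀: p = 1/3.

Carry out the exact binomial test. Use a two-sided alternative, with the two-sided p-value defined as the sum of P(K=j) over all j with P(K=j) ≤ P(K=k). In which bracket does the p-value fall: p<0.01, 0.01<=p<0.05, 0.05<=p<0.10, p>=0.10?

Exact binomial: n=17, k=2, p₀=1/3=0.3333
P(X=j) = C(n,j)·p₀^j·(1−p₀)^(n−j); p = Σ P(X=j) over j with P(X=j) ≤ P(X=2)
p-value (two-sided) = 0.07144
→ bracket: 0.05<=p<0.10

p-value bracket: 0.05<=p<0.10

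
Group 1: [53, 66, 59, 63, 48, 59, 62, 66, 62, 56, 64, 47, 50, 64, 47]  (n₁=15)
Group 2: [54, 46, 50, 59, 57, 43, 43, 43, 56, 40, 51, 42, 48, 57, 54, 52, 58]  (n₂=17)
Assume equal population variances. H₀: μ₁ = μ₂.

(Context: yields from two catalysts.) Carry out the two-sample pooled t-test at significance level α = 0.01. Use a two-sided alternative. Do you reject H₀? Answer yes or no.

x̄₁=57.733, s₁=7.035, n₁=15
x̄₂=50.176, s₂=6.356, n₂=17
s_p² = [14·7.035² + 16·6.356²]/30 = 44.6468
SE = √(s_p²·(1/15+1/17)) = 2.3670
t = (57.733−50.176)/2.3670 = 3.1926
df = 30
p-value (two-sided) = 0.00330
At α=0.01: p < α → reject H₀

reject H₀: yes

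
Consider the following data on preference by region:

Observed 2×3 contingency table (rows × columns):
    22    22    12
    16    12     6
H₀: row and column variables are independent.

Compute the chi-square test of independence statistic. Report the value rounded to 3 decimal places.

test statistic = 0.543

Row totals [56, 34], col totals [38, 34, 18], n=90
χ² = (22−23.64)²/23.64 + (22−21.16)²/21.16 + (12−11.20)²/11.20 + (16−14.36)²/14.36 + (12−12.84)²/12.84 + (6−6.80)²/6.80 = 0.5432
df = 2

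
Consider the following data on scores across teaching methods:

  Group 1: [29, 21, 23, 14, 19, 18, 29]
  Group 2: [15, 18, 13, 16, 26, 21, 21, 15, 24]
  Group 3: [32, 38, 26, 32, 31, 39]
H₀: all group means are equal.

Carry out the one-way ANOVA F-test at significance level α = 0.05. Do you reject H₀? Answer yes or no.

Group means [21.86, 18.78, 33.00], grand mean 23.636
SSB = Σnᵢ(x̄ᵢ−x̄)² = 760.678; SSW = ΣΣ(x−x̄ᵢ)² = 464.413
MSB = 760.678/2 = 380.3391; MSW = 464.413/19 = 24.4428
F = MSB/MSW = 15.5604
df = (2, 19)
p-value (upper-tail) = 0.00010
At α=0.05: p < α → reject H₀

reject H₀: yes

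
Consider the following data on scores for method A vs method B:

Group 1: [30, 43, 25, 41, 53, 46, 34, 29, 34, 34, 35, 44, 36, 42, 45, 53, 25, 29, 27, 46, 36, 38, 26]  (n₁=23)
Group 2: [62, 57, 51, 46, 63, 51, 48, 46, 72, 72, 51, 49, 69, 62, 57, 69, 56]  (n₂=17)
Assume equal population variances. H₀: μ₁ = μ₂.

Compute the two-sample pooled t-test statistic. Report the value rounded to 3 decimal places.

x̄₁=37.000, s₁=8.485, n₁=23
x̄₂=57.706, s₂=9.054, n₂=17
s_p² = [22·8.485² + 16·9.054²]/38 = 76.1981
SE = √(s_p²·(1/23+1/17)) = 2.7920
t = (37.000−57.706)/2.7920 = -7.4162
df = 38

test statistic = -7.416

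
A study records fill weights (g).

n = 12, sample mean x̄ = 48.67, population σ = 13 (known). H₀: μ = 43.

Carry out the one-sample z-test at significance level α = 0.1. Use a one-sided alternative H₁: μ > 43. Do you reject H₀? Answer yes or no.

reject H₀: yes

SE = σ/√n = 13/√12 = 3.7528
z = (x̄−μ₀)/SE = (48.67−43)/3.7528 = 1.5109
p-value (one-sided, H₁ greater) = 0.06541
At α=0.1: p < α → reject H₀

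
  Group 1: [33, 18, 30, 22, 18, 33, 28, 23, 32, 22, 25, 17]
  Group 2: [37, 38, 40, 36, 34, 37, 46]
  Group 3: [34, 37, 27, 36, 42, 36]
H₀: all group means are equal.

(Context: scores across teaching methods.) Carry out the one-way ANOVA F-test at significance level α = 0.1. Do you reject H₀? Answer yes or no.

Group means [25.08, 38.29, 35.33], grand mean 31.240
SSB = Σnᵢ(x̄ᵢ−x̄)² = 902.881; SSW = ΣΣ(x−x̄ᵢ)² = 603.679
MSB = 902.881/2 = 451.4407; MSW = 603.679/22 = 27.4399
F = MSB/MSW = 16.4520
df = (2, 22)
p-value (upper-tail) = 0.00004
At α=0.1: p < α → reject H₀

reject H₀: yes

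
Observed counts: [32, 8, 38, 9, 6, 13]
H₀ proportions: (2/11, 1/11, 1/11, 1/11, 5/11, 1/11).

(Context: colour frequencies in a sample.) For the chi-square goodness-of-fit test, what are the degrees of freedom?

df = k − 1 = 6 − 1 = 5

degrees of freedom = 5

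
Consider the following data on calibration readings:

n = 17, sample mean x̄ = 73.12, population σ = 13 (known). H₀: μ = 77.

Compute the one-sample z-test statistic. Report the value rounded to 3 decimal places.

test statistic = -1.231

SE = σ/√n = 13/√17 = 3.1530
z = (x̄−μ₀)/SE = (73.12−77)/3.1530 = -1.2306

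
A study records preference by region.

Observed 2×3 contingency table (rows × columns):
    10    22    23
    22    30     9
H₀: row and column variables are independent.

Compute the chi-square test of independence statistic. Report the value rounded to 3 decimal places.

Row totals [55, 61], col totals [32, 52, 32], n=116
χ² = (10−15.17)²/15.17 + (22−24.66)²/24.66 + (23−15.17)²/15.17 + (22−16.83)²/16.83 + (30−27.34)²/27.34 + (9−16.83)²/16.83 = 11.5764
df = 2

test statistic = 11.576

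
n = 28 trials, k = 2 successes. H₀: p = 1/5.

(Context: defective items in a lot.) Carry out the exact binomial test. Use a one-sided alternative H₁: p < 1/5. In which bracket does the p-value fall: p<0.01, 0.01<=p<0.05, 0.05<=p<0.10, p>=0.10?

Exact binomial: n=28, k=2, p₀=1/5=0.2000
P(X≤2) from Σ C(n,i)·p₀^i·(1−p₀)^(n−i)
p-value (one-sided, H₁ less) = 0.06117
→ bracket: 0.05<=p<0.10

p-value bracket: 0.05<=p<0.10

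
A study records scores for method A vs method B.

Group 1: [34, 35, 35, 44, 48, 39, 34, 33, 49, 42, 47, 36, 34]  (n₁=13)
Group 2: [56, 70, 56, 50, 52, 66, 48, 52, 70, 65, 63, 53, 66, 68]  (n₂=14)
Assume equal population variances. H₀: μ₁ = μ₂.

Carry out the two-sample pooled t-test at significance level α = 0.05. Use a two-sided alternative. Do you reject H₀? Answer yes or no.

reject H₀: yes

x̄₁=39.231, s₁=5.988, n₁=13
x̄₂=59.643, s₂=7.948, n₂=14
s_p² = [12·5.988² + 13·7.948²]/25 = 50.0609
SE = √(s_p²·(1/13+1/14)) = 2.7252
t = (39.231−59.643)/2.7252 = -7.4902
df = 25
p-value (two-sided) = 0.00000
At α=0.05: p < α → reject H₀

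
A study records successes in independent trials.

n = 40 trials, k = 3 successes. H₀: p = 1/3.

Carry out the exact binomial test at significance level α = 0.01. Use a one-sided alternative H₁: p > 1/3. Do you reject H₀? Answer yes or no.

Exact binomial: n=40, k=3, p₀=1/3=0.3333
P(X≥3) from Σ C(n,i)·p₀^i·(1−p₀)^(n−i)
p-value (one-sided, H₁ greater) = 0.99998
At α=0.01: p ≥ α → fail to reject H₀

reject H₀: no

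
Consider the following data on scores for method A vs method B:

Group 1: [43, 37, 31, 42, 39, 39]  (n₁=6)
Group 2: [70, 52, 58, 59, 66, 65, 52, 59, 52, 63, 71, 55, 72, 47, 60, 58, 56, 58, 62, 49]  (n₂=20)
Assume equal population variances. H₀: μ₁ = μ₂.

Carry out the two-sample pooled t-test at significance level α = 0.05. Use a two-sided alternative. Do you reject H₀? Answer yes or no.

x̄₁=38.500, s₁=4.278, n₁=6
x̄₂=59.200, s₂=7.120, n₂=20
s_p² = [5·4.278² + 19·7.120²]/24 = 43.9458
SE = √(s_p²·(1/6+1/20)) = 3.0857
t = (38.500−59.200)/3.0857 = -6.7083
df = 24
p-value (two-sided) = 0.00000
At α=0.05: p < α → reject H₀

reject H₀: yes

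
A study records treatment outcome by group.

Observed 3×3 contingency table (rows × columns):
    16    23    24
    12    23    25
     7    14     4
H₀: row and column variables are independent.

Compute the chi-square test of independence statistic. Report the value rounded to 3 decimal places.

test statistic = 5.824

Row totals [63, 60, 25], col totals [35, 60, 53], n=148
χ² = (16−14.90)²/14.90 + (23−25.54)²/25.54 + (24−22.56)²/22.56 + (12−14.19)²/14.19 + (23−24.32)²/24.32 + (25−21.49)²/21.49 + (7−5.91)²/5.91 + (14−10.14)²/10.14 + (4−8.95)²/8.95 = 5.8242
df = 4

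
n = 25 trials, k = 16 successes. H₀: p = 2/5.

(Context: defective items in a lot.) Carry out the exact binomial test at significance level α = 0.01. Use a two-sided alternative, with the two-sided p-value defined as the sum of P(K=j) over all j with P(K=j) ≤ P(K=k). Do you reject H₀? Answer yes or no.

Exact binomial: n=25, k=16, p₀=2/5=0.4000
P(X=j) = C(n,j)·p₀^j·(1−p₀)^(n−j); p = Σ P(X=j) over j with P(X=j) ≤ P(X=16)
p-value (two-sided) = 0.02264
At α=0.01: p ≥ α → fail to reject H₀

reject H₀: no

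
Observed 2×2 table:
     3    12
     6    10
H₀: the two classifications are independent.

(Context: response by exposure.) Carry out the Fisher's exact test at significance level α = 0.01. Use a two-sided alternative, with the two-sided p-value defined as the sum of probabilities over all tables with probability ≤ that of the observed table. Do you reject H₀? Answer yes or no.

reject H₀: no

Margins: r₁=15, r₂=16, c₁=9, c₂=22, n=31
p_obs = C(15,3)·C(16,6)/C(31,9); sum pmf over tables with pmf ≤ p_obs
p-value (two-sided) = 0.43315
At α=0.01: p ≥ α → fail to reject H₀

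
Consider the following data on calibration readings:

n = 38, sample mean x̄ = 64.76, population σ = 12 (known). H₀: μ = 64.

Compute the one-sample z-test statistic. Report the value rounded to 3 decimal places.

SE = σ/√n = 12/√38 = 1.9467
z = (x̄−μ₀)/SE = (64.76−64)/1.9467 = 0.3904

test statistic = 0.390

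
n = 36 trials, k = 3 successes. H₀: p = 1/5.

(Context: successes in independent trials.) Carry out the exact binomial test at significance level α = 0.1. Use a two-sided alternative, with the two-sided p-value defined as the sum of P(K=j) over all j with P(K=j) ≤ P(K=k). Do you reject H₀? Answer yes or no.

Exact binomial: n=36, k=3, p₀=1/5=0.2000
P(X=j) = C(n,j)·p₀^j·(1−p₀)^(n−j); p = Σ P(X=j) over j with P(X=j) ≤ P(X=3)
p-value (two-sided) = 0.09465
At α=0.1: p < α → reject H₀

reject H₀: yes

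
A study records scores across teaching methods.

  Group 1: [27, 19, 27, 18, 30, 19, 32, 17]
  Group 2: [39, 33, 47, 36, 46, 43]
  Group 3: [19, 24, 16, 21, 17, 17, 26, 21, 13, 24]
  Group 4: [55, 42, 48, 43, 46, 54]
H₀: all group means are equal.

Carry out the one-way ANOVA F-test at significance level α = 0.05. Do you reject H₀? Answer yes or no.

reject H₀: yes

Group means [23.62, 40.67, 19.80, 48.00], grand mean 30.633
SSB = Σnᵢ(x̄ᵢ−x̄)² = 3980.158; SSW = ΣΣ(x−x̄ᵢ)² = 712.808
MSB = 3980.158/3 = 1326.7194; MSW = 712.808/26 = 27.4157
F = MSB/MSW = 48.3927
df = (3, 26)
p-value (upper-tail) = 0.00000
At α=0.05: p < α → reject H₀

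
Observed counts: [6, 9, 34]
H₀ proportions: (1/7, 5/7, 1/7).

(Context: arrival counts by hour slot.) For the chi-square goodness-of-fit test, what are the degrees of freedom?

df = k − 1 = 3 − 1 = 2

degrees of freedom = 2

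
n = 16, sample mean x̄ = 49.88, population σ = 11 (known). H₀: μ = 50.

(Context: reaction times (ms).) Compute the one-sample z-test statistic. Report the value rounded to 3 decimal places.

SE = σ/√n = 11/√16 = 2.7500
z = (x̄−μ₀)/SE = (49.88−50)/2.7500 = -0.0436

test statistic = -0.044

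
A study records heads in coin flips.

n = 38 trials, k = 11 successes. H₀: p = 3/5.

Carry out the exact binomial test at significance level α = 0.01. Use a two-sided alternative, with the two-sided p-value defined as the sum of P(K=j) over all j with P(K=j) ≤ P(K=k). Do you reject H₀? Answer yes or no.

Exact binomial: n=38, k=11, p₀=3/5=0.6000
P(X=j) = C(n,j)·p₀^j·(1−p₀)^(n−j); p = Σ P(X=j) over j with P(X=j) ≤ P(X=11)
p-value (two-sided) = 0.00017
At α=0.01: p < α → reject H₀

reject H₀: yes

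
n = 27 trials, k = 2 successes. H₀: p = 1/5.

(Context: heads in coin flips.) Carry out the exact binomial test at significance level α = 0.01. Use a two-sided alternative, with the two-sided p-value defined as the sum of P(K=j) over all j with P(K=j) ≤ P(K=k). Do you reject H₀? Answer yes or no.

reject H₀: no

Exact binomial: n=27, k=2, p₀=1/5=0.2000
P(X=j) = C(n,j)·p₀^j·(1−p₀)^(n−j); p = Σ P(X=j) over j with P(X=j) ≤ P(X=2)
p-value (two-sided) = 0.14543
At α=0.01: p ≥ α → fail to reject H₀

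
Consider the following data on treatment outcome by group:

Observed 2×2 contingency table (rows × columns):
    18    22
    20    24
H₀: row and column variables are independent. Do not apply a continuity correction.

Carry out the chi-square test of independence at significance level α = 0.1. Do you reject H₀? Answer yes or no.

Row totals [40, 44], col totals [38, 46], n=84
χ² = (18−18.10)²/18.10 + (22−21.90)²/21.90 + (20−19.90)²/19.90 + (24−24.10)²/24.10 = 0.0017
df = 1
p-value (upper-tail) = 0.96666
At α=0.1: p ≥ α → fail to reject H₀

reject H₀: no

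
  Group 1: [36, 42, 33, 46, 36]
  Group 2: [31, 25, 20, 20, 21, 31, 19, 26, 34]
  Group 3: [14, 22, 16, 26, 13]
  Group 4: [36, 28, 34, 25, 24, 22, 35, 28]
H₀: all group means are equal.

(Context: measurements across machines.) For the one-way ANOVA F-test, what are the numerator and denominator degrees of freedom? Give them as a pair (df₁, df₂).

degrees of freedom = [3, 23]

k = 4 groups, N = 27 total
df = (k−1, N−k) = (4−1, 27−4) = (3, 23)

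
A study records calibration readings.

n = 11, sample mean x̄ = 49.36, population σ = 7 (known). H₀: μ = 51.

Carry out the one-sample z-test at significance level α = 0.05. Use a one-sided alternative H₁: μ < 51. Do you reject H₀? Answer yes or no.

SE = σ/√n = 7/√11 = 2.1106
z = (x̄−μ₀)/SE = (49.36−51)/2.1106 = -0.7770
p-value (one-sided, H₁ less) = 0.21857
At α=0.05: p ≥ α → fail to reject H₀

reject H₀: no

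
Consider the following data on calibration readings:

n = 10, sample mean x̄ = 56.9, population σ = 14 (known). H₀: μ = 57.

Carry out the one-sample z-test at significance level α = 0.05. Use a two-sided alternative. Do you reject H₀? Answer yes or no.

reject H₀: no

SE = σ/√n = 14/√10 = 4.4272
z = (x̄−μ₀)/SE = (56.9−57)/4.4272 = -0.0226
p-value (two-sided) = 0.98198
At α=0.05: p ≥ α → fail to reject H₀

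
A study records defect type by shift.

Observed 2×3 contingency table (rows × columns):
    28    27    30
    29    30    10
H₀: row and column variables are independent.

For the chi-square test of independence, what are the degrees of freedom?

degrees of freedom = 2

df = (r−1)(c−1) = (2−1)·(3−1) = 2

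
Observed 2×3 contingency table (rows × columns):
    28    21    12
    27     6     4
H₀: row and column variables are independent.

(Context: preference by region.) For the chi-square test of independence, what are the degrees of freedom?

degrees of freedom = 2

df = (r−1)(c−1) = (2−1)·(3−1) = 2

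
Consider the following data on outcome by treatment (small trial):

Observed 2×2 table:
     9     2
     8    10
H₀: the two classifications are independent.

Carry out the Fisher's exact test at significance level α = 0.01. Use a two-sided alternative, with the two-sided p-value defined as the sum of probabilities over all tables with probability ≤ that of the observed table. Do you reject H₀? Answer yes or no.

Margins: r₁=11, r₂=18, c₁=17, c₂=12, n=29
p_obs = C(11,9)·C(18,8)/C(29,17); sum pmf over tables with pmf ≤ p_obs
p-value (two-sided) = 0.06411
At α=0.01: p ≥ α → fail to reject H₀

reject H₀: no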